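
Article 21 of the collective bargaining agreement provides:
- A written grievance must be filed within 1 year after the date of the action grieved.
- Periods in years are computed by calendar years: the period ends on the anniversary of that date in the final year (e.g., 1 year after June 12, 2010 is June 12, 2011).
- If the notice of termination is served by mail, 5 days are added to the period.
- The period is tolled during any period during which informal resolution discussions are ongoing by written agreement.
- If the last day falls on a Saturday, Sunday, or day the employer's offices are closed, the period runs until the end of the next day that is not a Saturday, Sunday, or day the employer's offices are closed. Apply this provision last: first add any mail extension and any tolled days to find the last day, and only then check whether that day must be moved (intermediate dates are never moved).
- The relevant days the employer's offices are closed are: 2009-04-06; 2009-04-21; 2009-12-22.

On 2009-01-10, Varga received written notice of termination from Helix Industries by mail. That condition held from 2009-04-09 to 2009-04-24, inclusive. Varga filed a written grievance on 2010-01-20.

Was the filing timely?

1 year after 2009-01-10 is January 10, 2010.
Service was by mail, adding 5 days: January 10, 2010 + 5 days = January 15, 2010.
From April 9, 2009 through April 24, 2009 inclusive is 16 days; tolling adds 16 days: January 15, 2010 + 16 days = January 31, 2010.
January 31, 2010 is Sunday. The next qualifying day is February 1, 2010.
The deadline is February 1, 2010; the filing on January 20, 2010 is on or before that date.

Yes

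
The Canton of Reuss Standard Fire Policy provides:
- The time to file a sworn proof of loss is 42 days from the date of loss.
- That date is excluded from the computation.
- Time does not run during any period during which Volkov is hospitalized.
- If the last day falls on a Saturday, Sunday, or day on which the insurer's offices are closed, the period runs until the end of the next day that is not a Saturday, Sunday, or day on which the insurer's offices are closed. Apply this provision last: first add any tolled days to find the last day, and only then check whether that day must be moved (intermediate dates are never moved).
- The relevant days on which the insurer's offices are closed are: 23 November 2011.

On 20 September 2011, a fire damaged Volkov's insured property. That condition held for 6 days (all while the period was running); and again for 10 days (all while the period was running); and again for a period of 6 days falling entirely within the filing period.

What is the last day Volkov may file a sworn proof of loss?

42 days after 20 September 2011 is November 1, 2011.
Tolling adds 6 days: November 1, 2011 + 6 days = November 7, 2011.
Tolling adds 10 days: November 7, 2011 + 10 days = November 17, 2011.
Tolling adds 6 days: November 17, 2011 + 6 days = November 23, 2011.
November 23, 2011 is a listed holiday. The next qualifying day is November 24, 2011.

November 24, 2011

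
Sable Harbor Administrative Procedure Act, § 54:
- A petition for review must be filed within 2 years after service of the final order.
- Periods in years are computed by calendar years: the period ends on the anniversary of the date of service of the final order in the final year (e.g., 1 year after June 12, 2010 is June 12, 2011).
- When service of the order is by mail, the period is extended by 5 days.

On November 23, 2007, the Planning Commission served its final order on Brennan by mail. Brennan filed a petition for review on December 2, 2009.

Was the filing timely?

No

2 years after November 23, 2007 is November 23, 2009.
Service was by mail, adding 5 days: November 23, 2009 + 5 days = November 28, 2009.
The deadline is November 28, 2009; the filing on December 2, 2009 is after that date.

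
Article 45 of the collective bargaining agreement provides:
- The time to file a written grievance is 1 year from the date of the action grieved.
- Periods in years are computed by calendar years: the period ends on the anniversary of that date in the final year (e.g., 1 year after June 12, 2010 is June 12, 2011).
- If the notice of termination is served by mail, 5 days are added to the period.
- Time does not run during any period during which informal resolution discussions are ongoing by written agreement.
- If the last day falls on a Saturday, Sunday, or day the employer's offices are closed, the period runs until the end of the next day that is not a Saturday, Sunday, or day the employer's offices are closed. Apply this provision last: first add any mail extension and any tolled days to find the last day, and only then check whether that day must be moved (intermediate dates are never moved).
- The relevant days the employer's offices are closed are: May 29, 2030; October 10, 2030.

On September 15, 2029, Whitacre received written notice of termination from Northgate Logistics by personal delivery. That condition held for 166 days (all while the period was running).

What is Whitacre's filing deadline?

February 28, 2031

1 year after September 15, 2029 is September 15, 2030.
Service was not by mail, so no mail extension applies.
Tolling adds 166 days: September 15, 2030 + 166 days = February 28, 2031.
February 28, 2031 is a Friday and not a day the employer's offices are closed, so no extension applies.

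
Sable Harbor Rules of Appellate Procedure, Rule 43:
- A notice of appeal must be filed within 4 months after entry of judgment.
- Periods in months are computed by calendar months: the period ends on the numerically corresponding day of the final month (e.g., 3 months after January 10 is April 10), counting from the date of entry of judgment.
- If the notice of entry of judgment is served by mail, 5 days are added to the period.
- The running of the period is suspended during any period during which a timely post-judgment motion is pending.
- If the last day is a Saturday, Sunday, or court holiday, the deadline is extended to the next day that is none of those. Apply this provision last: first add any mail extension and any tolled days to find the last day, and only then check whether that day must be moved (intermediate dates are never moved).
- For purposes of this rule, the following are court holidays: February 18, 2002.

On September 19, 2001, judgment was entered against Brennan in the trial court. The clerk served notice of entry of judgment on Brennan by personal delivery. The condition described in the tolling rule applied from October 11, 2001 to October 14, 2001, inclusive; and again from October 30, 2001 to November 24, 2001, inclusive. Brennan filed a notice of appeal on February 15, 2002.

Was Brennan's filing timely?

4 months after September 19, 2001 is January 19, 2002.
Service was not by mail, so no mail extension applies.
From October 11, 2001 through October 14, 2001 inclusive is 4 days; tolling adds 4 days: January 19, 2002 + 4 days = January 23, 2002.
From October 30, 2001 through November 24, 2001 inclusive is 26 days; tolling adds 26 days: January 23, 2002 + 26 days = February 18, 2002.
February 18, 2002 is a listed holiday. The next qualifying day is February 19, 2002.
The deadline is February 19, 2002; the filing on February 15, 2002 is on or before that date.

Yes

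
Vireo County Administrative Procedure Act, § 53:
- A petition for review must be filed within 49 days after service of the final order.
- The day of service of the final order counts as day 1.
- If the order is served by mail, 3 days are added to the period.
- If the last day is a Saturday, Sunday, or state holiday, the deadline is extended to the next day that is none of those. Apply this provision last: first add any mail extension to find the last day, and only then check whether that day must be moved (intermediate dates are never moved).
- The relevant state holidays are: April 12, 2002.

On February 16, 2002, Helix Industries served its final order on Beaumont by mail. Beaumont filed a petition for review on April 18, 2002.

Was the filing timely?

No

Counting February 16, 2002 as day 1, day 49 is April 5, 2002.
Service was by mail, adding 3 days: April 5, 2002 + 3 days = April 8, 2002.
April 8, 2002 is a Monday and not a state holiday, so no extension applies.
The deadline is April 8, 2002; the filing on April 18, 2002 is after that date.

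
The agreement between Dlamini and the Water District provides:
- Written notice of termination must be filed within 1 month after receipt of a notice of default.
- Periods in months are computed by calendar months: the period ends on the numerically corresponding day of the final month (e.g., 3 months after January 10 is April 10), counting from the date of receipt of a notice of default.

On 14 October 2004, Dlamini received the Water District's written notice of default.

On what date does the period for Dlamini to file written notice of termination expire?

November 14, 2004

1 month after 14 October 2004 is November 14, 2004.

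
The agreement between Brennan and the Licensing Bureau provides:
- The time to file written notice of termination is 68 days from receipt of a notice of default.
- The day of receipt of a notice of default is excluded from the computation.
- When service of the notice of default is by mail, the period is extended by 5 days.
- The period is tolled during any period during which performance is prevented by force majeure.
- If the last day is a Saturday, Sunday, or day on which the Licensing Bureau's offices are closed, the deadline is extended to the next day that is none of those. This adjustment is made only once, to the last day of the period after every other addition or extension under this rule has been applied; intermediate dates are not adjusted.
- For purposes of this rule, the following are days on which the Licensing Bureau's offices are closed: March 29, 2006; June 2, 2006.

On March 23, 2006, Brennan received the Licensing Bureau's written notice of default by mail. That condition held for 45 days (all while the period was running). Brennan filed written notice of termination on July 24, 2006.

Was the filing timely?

68 days after March 23, 2006 is May 30, 2006.
Service was by mail, adding 5 days: May 30, 2006 + 5 days = June 4, 2006.
Tolling adds 45 days: June 4, 2006 + 45 days = July 19, 2006.
July 19, 2006 is a Wednesday and not a day on which the Licensing Bureau's offices are closed, so no extension applies.
The deadline is July 19, 2006; the filing on July 24, 2006 is after that date.

No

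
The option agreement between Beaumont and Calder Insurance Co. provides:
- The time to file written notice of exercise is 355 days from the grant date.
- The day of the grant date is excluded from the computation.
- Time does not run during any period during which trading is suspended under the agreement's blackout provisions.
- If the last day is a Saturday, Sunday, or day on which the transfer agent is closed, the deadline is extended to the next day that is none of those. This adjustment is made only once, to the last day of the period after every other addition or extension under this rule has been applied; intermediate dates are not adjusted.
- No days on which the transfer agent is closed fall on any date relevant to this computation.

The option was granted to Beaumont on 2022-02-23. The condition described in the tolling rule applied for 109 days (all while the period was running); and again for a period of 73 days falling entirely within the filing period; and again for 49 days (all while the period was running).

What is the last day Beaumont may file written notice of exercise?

October 2, 2023

355 days after 2022-02-23 is February 13, 2023.
Tolling adds 109 days: February 13, 2023 + 109 days = June 2, 2023.
Tolling adds 73 days: June 2, 2023 + 73 days = August 14, 2023.
Tolling adds 49 days: August 14, 2023 + 49 days = October 2, 2023.
October 2, 2023 is a Monday and not a day on which the transfer agent is closed, so no extension applies.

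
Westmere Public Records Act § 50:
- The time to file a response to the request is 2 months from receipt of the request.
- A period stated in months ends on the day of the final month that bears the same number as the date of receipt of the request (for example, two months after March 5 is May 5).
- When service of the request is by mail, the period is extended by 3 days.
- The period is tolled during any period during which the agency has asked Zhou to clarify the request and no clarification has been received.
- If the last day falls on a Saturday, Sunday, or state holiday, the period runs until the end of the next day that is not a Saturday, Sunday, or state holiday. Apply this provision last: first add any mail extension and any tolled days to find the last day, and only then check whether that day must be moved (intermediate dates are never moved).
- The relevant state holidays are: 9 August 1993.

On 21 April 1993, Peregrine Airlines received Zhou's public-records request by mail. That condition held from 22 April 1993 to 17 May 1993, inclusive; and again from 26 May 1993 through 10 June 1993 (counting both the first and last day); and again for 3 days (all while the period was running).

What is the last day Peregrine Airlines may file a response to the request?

2 months after 21 April 1993 is June 21, 1993.
Service was by mail, adding 3 days: June 21, 1993 + 3 days = June 24, 1993.
From April 22, 1993 through May 17, 1993 inclusive is 26 days; tolling adds 26 days: June 24, 1993 + 26 days = July 20, 1993.
From May 26, 1993 through June 10, 1993 inclusive is 16 days; tolling adds 16 days: July 20, 1993 + 16 days = August 5, 1993.
Tolling adds 3 days: August 5, 1993 + 3 days = August 8, 1993.
August 8, 1993 is Sunday; August 9, 1993 is a listed holiday. The next qualifying day is August 10, 1993.

August 10, 1993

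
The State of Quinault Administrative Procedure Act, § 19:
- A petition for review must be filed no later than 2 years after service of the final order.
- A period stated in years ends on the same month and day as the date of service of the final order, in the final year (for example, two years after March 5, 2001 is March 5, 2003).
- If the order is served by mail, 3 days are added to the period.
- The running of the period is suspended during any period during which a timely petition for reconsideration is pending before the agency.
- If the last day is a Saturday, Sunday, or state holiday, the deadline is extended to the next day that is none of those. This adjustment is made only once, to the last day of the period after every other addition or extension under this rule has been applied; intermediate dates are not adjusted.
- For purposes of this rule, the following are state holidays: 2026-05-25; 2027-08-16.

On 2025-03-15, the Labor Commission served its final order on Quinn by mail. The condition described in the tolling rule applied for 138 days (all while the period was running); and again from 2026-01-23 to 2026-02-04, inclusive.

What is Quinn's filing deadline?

2 years after 2025-03-15 is March 15, 2027.
Service was by mail, adding 3 days: March 15, 2027 + 3 days = March 18, 2027.
Tolling adds 138 days: March 18, 2027 + 138 days = August 3, 2027.
From January 23, 2026 through February 4, 2026 inclusive is 13 days; tolling adds 13 days: August 3, 2027 + 13 days = August 16, 2027.
August 16, 2027 is a listed holiday. The next qualifying day is August 17, 2027.

August 17, 2027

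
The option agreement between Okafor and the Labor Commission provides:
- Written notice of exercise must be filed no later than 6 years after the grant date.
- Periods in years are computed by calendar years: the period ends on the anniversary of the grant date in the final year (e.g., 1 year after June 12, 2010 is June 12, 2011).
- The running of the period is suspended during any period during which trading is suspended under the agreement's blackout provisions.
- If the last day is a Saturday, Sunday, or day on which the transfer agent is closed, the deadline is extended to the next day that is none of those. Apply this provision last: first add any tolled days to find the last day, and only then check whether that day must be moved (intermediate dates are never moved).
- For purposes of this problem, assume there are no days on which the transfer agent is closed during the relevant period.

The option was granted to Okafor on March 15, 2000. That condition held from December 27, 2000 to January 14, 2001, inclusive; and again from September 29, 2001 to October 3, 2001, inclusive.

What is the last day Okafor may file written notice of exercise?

6 years after March 15, 2000 is March 15, 2006.
From December 27, 2000 through January 14, 2001 inclusive is 19 days; tolling adds 19 days: March 15, 2006 + 19 days = April 3, 2006.
From September 29, 2001 through October 3, 2001 inclusive is 5 days; tolling adds 5 days: April 3, 2006 + 5 days = April 8, 2006.
April 8, 2006 is Saturday; April 9, 2006 is Sunday. The next qualifying day is April 10, 2006.

April 10, 2006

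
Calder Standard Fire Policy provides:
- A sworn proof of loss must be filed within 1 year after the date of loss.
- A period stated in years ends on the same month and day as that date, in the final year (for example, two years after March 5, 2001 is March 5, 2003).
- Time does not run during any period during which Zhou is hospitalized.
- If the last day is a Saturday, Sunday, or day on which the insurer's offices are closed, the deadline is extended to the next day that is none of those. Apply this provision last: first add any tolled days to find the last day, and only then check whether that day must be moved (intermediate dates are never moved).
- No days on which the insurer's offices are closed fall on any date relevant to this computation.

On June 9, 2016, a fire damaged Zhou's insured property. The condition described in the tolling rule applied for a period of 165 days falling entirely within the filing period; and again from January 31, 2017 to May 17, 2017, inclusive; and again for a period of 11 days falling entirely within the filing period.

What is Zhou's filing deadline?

1 year after June 9, 2016 is June 9, 2017.
Tolling adds 165 days: June 9, 2017 + 165 days = November 21, 2017.
From January 31, 2017 through May 17, 2017 inclusive is 107 days; tolling adds 107 days: November 21, 2017 + 107 days = March 8, 2018.
Tolling adds 11 days: March 8, 2018 + 11 days = March 19, 2018.
March 19, 2018 is a Monday and not a day on which the insurer's offices are closed, so no extension applies.

March 19, 2018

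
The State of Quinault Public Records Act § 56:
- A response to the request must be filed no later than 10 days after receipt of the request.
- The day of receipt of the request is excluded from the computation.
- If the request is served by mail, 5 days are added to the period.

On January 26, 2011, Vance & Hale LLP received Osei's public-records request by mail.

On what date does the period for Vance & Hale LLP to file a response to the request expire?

February 10, 2011

10 days after January 26, 2011 is February 5, 2011.
Service was by mail, adding 5 days: February 5, 2011 + 5 days = February 10, 2011.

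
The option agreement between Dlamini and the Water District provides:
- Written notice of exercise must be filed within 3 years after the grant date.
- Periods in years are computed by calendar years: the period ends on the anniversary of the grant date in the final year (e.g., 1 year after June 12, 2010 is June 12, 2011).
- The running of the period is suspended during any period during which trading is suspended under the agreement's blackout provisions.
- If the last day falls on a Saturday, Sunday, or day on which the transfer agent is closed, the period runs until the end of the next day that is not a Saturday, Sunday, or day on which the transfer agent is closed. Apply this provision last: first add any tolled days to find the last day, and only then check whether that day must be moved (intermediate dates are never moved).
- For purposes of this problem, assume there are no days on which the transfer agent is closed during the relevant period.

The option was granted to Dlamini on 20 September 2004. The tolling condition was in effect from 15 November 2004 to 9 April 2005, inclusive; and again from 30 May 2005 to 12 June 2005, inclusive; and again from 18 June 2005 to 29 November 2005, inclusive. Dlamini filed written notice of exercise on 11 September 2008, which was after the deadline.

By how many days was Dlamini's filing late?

31 days

3 years after 20 September 2004 is September 20, 2007.
From November 15, 2004 through April 9, 2005 inclusive is 146 days; tolling adds 146 days: September 20, 2007 + 146 days = February 13, 2008.
From May 30, 2005 through June 12, 2005 inclusive is 14 days; tolling adds 14 days: February 13, 2008 + 14 days = February 27, 2008.
From June 18, 2005 through November 29, 2005 inclusive is 165 days; tolling adds 165 days: February 27, 2008 + 165 days = August 10, 2008.
August 10, 2008 is Sunday. The next qualifying day is August 11, 2008.
The deadline is August 11, 2008; from August 11, 2008 to September 11, 2008 is 31 days.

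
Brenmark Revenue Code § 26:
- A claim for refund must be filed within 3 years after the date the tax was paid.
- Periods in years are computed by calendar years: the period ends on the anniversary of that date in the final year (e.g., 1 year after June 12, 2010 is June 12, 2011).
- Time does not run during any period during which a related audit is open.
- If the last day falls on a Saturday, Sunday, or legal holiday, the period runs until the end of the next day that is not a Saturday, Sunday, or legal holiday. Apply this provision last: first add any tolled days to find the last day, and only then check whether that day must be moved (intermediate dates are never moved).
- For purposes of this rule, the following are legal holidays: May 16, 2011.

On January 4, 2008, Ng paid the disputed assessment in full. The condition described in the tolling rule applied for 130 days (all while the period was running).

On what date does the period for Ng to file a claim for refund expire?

May 17, 2011

3 years after January 4, 2008 is January 4, 2011.
Tolling adds 130 days: January 4, 2011 + 130 days = May 14, 2011.
May 14, 2011 is Saturday; May 15, 2011 is Sunday; May 16, 2011 is a listed holiday. The next qualifying day is May 17, 2011.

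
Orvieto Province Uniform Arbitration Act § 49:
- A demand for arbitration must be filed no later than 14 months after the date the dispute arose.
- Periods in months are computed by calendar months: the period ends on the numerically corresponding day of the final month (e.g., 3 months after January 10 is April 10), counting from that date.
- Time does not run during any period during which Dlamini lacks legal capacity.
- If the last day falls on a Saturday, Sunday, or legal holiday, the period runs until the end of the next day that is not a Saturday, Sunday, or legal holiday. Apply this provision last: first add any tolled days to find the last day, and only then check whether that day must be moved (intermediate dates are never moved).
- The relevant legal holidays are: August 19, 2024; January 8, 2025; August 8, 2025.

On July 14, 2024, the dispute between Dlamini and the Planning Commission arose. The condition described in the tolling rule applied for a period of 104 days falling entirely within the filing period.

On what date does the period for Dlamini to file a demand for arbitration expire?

14 months after July 14, 2024 is September 14, 2025.
Tolling adds 104 days: September 14, 2025 + 104 days = December 27, 2025.
December 27, 2025 is Saturday; December 28, 2025 is Sunday. The next qualifying day is December 29, 2025.

December 29, 2025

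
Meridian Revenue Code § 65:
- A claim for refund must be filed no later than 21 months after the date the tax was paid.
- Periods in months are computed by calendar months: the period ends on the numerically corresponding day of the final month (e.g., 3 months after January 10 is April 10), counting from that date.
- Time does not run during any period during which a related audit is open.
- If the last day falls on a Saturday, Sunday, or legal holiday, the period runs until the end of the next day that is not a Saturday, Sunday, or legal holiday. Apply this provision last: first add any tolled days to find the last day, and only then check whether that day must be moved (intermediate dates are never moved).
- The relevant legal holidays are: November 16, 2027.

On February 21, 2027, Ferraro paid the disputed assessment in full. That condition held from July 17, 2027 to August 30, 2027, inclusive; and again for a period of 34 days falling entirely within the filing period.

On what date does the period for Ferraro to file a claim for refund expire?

February 8, 2029

21 months after February 21, 2027 is November 21, 2028.
From July 17, 2027 through August 30, 2027 inclusive is 45 days; tolling adds 45 days: November 21, 2028 + 45 days = January 5, 2029.
Tolling adds 34 days: January 5, 2029 + 34 days = February 8, 2029.
February 8, 2029 is a Thursday and not a legal holiday, so no extension applies.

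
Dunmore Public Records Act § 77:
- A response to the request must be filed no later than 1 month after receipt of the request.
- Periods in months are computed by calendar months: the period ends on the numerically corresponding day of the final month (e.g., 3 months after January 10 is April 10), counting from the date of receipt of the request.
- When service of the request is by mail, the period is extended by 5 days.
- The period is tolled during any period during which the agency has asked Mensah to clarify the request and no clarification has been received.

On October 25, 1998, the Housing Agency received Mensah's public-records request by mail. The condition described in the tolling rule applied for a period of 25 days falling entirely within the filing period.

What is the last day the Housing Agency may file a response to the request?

1 month after October 25, 1998 is November 25, 1998.
Service was by mail, adding 5 days: November 25, 1998 + 5 days = November 30, 1998.
Tolling adds 25 days: November 30, 1998 + 25 days = December 25, 1998.

December 25, 1998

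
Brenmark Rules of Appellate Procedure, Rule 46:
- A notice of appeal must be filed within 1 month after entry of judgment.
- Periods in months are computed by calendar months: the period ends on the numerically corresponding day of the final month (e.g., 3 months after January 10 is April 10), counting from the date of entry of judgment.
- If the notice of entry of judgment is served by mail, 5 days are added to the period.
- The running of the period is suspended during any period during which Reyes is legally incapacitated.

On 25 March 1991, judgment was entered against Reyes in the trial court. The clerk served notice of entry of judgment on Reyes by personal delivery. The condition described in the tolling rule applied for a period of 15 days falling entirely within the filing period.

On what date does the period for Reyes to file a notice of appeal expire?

May 10, 1991

1 month after 25 March 1991 is April 25, 1991.
Service was not by mail, so no mail extension applies.
Tolling adds 15 days: April 25, 1991 + 15 days = May 10, 1991.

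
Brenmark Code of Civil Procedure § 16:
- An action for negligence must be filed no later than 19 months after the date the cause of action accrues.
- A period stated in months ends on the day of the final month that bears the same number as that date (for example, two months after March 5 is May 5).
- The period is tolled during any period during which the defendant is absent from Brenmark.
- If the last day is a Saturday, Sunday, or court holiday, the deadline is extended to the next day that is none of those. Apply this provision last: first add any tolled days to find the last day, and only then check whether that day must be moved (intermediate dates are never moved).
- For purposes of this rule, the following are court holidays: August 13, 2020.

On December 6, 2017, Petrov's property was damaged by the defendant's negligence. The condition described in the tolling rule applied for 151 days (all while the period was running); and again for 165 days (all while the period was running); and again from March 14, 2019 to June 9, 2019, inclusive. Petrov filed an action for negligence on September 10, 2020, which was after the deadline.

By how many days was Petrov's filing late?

27 days

19 months after December 6, 2017 is July 6, 2019.
Tolling adds 151 days: July 6, 2019 + 151 days = December 4, 2019.
Tolling adds 165 days: December 4, 2019 + 165 days = May 17, 2020.
From March 14, 2019 through June 9, 2019 inclusive is 88 days; tolling adds 88 days: May 17, 2020 + 88 days = August 13, 2020.
August 13, 2020 is a listed holiday. The next qualifying day is August 14, 2020.
The deadline is August 14, 2020; from August 14, 2020 to September 10, 2020 is 27 days.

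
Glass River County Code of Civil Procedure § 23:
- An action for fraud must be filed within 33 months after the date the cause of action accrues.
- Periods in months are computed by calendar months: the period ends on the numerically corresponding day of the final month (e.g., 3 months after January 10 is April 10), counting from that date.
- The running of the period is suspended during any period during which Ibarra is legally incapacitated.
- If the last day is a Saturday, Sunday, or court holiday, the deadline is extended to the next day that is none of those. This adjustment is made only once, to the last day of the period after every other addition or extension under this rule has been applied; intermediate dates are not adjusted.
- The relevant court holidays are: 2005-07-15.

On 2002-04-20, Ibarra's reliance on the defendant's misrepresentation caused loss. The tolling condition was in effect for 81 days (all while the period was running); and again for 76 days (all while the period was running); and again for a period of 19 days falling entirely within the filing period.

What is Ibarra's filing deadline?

33 months after 2002-04-20 is January 20, 2005.
Tolling adds 81 days: January 20, 2005 + 81 days = April 11, 2005.
Tolling adds 76 days: April 11, 2005 + 76 days = June 26, 2005.
Tolling adds 19 days: June 26, 2005 + 19 days = July 15, 2005.
July 15, 2005 is a listed holiday; July 16, 2005 is Saturday; July 17, 2005 is Sunday. The next qualifying day is July 18, 2005.

July 18, 2005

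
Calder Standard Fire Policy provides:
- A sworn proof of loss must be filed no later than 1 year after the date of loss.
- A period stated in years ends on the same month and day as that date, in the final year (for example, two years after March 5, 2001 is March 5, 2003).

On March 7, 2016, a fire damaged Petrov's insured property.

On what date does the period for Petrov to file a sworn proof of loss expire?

March 7, 2017

1 year after March 7, 2016 is March 7, 2017.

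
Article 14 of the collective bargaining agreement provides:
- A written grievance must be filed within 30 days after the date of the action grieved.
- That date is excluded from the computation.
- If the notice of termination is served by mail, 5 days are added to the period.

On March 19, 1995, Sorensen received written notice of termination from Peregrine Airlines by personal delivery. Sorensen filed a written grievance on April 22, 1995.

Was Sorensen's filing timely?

30 days after March 19, 1995 is April 18, 1995.
Service was not by mail, so no mail extension applies.
The deadline is April 18, 1995; the filing on April 22, 1995 is after that date.

No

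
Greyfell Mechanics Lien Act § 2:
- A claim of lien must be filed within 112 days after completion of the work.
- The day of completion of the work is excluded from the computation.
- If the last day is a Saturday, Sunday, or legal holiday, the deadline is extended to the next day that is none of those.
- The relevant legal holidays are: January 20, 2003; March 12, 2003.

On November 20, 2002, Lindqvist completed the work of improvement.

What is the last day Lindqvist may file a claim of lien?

March 13, 2003

112 days after November 20, 2002 is March 12, 2003.
March 12, 2003 is a listed holiday. The next qualifying day is March 13, 2003.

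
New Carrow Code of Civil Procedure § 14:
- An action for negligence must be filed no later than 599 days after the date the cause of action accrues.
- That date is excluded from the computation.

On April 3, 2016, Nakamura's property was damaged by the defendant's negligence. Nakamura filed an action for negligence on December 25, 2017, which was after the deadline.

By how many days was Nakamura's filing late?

32 days

599 days after April 3, 2016 is November 23, 2017.
The deadline is November 23, 2017; from November 23, 2017 to December 25, 2017 is 32 days.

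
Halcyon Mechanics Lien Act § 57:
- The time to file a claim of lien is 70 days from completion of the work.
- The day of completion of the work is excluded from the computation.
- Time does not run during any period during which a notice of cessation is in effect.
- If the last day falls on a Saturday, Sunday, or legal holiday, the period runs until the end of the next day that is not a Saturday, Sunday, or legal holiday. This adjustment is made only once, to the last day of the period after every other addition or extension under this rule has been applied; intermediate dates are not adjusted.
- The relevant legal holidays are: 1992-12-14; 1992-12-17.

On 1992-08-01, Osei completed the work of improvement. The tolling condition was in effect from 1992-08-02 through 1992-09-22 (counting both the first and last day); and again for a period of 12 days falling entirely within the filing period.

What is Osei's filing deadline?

70 days after 1992-08-01 is October 10, 1992.
From August 2, 1992 through September 22, 1992 inclusive is 52 days; tolling adds 52 days: October 10, 1992 + 52 days = December 1, 1992.
Tolling adds 12 days: December 1, 1992 + 12 days = December 13, 1992.
December 13, 1992 is Sunday; December 14, 1992 is a listed holiday. The next qualifying day is December 15, 1992.

December 15, 1992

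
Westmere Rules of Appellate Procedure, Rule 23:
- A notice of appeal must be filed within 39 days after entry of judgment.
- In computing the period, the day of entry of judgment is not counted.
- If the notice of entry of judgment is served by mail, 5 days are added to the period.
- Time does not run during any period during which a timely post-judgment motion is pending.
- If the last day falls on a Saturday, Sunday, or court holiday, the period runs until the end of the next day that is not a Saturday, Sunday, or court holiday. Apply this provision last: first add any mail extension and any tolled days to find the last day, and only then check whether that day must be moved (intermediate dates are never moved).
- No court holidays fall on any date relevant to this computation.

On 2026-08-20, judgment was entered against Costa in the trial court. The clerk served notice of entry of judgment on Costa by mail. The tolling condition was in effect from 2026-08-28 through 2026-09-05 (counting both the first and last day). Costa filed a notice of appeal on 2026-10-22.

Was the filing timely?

No

39 days after 2026-08-20 is September 28, 2026.
Service was by mail, adding 5 days: September 28, 2026 + 5 days = October 3, 2026.
From August 28, 2026 through September 5, 2026 inclusive is 9 days; tolling adds 9 days: October 3, 2026 + 9 days = October 12, 2026.
October 12, 2026 is a Monday and not a court holiday, so no extension applies.
The deadline is October 12, 2026; the filing on October 22, 2026 is after that date.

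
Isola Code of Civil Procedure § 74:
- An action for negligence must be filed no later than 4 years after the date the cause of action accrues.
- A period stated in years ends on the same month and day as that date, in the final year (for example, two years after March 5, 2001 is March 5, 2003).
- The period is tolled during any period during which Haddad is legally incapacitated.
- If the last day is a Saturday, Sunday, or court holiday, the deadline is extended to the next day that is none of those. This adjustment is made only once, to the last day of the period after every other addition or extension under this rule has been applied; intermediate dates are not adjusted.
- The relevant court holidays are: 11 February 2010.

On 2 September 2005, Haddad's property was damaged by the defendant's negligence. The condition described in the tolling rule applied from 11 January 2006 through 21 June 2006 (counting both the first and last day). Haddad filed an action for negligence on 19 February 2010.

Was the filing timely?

4 years after 2 September 2005 is September 2, 2009.
From January 11, 2006 through June 21, 2006 inclusive is 162 days; tolling adds 162 days: September 2, 2009 + 162 days = February 11, 2010.
February 11, 2010 is a listed holiday. The next qualifying day is February 12, 2010.
The deadline is February 12, 2010; the filing on February 19, 2010 is after that date.

No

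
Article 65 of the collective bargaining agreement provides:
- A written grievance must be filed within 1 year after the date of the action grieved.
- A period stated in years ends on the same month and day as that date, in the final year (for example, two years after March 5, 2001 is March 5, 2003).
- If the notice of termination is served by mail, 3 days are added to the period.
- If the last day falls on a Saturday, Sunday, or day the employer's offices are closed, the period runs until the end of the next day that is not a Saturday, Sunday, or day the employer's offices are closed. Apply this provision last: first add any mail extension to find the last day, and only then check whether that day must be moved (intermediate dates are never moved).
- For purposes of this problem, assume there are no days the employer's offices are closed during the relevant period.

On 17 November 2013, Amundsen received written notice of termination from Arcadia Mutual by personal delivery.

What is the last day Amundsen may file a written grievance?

1 year after 17 November 2013 is November 17, 2014.
Service was not by mail, so no mail extension applies.
November 17, 2014 is a Monday and not a day the employer's offices are closed, so no extension applies.

November 17, 2014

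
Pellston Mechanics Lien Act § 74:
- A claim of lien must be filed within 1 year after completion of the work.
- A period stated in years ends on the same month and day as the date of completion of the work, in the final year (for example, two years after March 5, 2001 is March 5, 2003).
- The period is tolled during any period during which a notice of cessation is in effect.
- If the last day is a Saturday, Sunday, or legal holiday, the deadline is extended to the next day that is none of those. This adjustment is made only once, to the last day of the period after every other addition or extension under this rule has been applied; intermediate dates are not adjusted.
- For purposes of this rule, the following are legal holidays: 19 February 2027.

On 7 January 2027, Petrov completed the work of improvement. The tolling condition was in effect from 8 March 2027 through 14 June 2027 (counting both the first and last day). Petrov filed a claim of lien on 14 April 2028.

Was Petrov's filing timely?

Yes

1 year after 7 January 2027 is January 7, 2028.
From March 8, 2027 through June 14, 2027 inclusive is 99 days; tolling adds 99 days: January 7, 2028 + 99 days = April 15, 2028.
April 15, 2028 is Saturday; April 16, 2028 is Sunday. The next qualifying day is April 17, 2028.
The deadline is April 17, 2028; the filing on April 14, 2028 is on or before that date.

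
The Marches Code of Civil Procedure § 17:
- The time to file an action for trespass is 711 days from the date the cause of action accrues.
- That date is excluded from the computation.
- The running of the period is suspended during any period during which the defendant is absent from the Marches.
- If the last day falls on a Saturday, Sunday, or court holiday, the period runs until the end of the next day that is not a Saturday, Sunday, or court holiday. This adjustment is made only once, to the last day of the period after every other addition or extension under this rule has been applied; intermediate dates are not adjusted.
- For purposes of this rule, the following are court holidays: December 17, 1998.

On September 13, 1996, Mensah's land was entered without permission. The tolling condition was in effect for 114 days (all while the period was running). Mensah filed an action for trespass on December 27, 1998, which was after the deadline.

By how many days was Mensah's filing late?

711 days after September 13, 1996 is August 25, 1998.
Tolling adds 114 days: August 25, 1998 + 114 days = December 17, 1998.
December 17, 1998 is a listed holiday. The next qualifying day is December 18, 1998.
The deadline is December 18, 1998; from December 18, 1998 to December 27, 1998 is 9 days.

9 days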